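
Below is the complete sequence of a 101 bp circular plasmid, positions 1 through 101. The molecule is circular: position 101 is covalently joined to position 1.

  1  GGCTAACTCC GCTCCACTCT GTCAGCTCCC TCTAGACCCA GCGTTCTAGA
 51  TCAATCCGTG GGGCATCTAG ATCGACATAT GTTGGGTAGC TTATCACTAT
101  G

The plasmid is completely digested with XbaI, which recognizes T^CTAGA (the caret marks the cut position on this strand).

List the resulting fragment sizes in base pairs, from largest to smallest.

66, 21, 14 bp

XbaI sites (TCTAGA) start at positions 31, 45, 66.
XbaI cuts after the first base of each site, so after positions 31, 45, 66.
Circular molecule, 3 cuts → 3 fragments:
  32–45 → 14 bp
  46–66 → 21 bp
  67–101 then 1–31 → 35 + 31 = 66 bp
Sorted largest to smallest: 66, 21, 14 bp.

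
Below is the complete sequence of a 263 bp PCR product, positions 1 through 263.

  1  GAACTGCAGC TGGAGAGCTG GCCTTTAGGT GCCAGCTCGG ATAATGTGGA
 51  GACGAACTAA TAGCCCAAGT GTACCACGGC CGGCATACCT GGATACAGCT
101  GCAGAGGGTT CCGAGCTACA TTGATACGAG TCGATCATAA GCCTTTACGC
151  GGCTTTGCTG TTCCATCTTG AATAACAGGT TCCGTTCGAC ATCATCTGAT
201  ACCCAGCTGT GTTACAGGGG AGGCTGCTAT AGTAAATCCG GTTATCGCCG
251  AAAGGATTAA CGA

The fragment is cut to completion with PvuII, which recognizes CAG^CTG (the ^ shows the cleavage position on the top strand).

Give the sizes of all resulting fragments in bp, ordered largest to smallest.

108, 89, 57, 9 bp

PvuII sites (CAGCTG) start at positions 7, 96, 204.
PvuII cuts after base 3 of each site, so after positions 9, 98, 206.
Linear molecule, 3 cuts → 4 fragments:
  1–9 → 9 bp
  10–98 → 89 bp
  99–206 → 108 bp
  207–263 → 57 bp
Sorted largest to smallest: 108, 89, 57, 9 bp.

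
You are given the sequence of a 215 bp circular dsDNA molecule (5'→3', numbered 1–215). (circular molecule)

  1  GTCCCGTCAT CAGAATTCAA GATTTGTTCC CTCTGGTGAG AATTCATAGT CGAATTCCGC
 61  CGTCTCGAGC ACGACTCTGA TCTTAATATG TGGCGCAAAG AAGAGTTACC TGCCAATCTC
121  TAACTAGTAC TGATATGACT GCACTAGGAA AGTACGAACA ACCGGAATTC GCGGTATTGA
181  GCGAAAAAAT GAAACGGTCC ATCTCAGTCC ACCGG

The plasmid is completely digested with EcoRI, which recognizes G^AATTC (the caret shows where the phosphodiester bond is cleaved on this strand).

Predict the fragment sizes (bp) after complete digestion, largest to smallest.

EcoRI sites (GAATTC) start at positions 13, 40, 52, 165.
EcoRI cuts after the first base of each site, so after positions 13, 40, 52, 165.
Circular molecule, 4 cuts → 4 fragments:
  14–40 → 27 bp
  41–52 → 12 bp
  53–165 → 113 bp
  166–215 then 1–13 → 50 + 13 = 63 bp
Sorted largest to smallest: 113, 63, 27, 12 bp.

113, 63, 27, 12 bp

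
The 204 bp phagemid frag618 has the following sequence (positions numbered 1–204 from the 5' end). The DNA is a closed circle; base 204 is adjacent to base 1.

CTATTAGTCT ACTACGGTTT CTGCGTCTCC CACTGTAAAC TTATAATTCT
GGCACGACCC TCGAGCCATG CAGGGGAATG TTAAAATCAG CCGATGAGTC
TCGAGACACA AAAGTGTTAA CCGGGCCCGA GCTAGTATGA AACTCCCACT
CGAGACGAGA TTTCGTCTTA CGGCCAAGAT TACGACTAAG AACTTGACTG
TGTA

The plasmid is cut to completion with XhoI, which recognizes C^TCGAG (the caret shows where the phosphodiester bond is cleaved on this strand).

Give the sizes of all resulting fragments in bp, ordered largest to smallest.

115, 49, 40 bp

XhoI sites (CTCGAG) start at positions 60, 100, 149.
XhoI cuts after the first base of each site, so after positions 60, 100, 149.
Circular molecule, 3 cuts → 3 fragments:
  61–100 → 40 bp
  101–149 → 49 bp
  150–204 then 1–60 → 55 + 60 = 115 bp
Sorted largest to smallest: 115, 49, 40 bp.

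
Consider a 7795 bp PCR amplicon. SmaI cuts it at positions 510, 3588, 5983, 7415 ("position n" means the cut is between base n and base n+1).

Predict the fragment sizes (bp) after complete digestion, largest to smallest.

3078, 2395, 1432, 510, 380 bp

Linear molecule, 4 cuts → 5 fragments:
  510 − 0 = 510 bp
  3588 − 510 = 3078 bp
  5983 − 3588 = 2395 bp
  7415 − 5983 = 1432 bp
  7795 − 7415 = 380 bp
Sorted largest to smallest: 3078, 2395, 1432, 510, 380 bp.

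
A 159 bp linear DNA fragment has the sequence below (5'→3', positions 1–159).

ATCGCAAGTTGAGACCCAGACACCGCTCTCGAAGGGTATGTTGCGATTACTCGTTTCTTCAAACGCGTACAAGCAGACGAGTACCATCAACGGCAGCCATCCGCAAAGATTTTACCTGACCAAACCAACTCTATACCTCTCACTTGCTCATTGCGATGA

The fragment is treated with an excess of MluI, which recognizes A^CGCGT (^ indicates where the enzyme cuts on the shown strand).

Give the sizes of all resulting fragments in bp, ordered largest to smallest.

96, 63 bp

The MluI site (ACGCGT) starts at position 63.
MluI cuts after the first base of each site, so after position 63.
Linear molecule, 1 cut → 2 fragments:
  1–63 → 63 bp
  64–159 → 96 bp
Sorted largest to smallest: 96, 63 bp.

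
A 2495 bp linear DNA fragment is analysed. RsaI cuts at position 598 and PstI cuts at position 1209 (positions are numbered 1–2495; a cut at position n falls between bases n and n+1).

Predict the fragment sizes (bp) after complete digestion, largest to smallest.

Combined cut positions (sorted): 598, 1209.
Linear molecule, 2 cuts → 3 fragments:
  598 − 0 = 598 bp
  1209 − 598 = 611 bp
  2495 − 1209 = 1286 bp
Sorted largest to smallest: 1286, 611, 598 bp.

1286, 611, 598 bp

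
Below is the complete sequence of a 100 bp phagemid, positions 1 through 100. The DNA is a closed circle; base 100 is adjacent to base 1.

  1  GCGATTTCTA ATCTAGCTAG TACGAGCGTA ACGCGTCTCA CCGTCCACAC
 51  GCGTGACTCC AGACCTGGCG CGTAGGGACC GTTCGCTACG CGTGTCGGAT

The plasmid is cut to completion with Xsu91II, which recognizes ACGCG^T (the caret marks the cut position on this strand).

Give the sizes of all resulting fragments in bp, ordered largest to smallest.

Xsu91II sites (ACGCGT) start at positions 31, 49, 88.
Xsu91II cuts after base 5 of each site (before the last base), so after positions 35, 53, 92.
Circular molecule, 3 cuts → 3 fragments:
  36–53 → 18 bp
  54–92 → 39 bp
  93–100 then 1–35 → 8 + 35 = 43 bp
Sorted largest to smallest: 43, 39, 18 bp.

43, 39, 18 bp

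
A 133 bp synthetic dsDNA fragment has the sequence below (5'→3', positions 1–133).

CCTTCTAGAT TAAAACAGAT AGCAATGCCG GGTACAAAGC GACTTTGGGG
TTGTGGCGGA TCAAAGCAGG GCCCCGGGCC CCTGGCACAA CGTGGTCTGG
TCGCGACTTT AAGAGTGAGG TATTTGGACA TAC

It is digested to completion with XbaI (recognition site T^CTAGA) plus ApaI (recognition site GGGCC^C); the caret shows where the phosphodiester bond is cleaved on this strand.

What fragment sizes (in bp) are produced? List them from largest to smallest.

The XbaI site (TCTAGA) starts at position 4.
XbaI cuts after the first base of each site, so after position 4.
ApaI sites (GGGCCC) start at positions 69, 76.
ApaI cuts after base 5 of each site (before the last base), so after positions 73, 80.
Combined cut positions: 4, 73, 80.
Linear molecule, 3 cuts → 4 fragments:
  1–4 → 4 bp
  5–73 → 69 bp
  74–80 → 7 bp
  81–133 → 53 bp
Sorted largest to smallest: 69, 53, 7, 4 bp.

69, 53, 7, 4 bp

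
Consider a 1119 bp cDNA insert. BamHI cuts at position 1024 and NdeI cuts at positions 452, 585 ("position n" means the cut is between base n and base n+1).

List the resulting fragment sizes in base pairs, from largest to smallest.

452, 439, 133, 95 bp

Combined cut positions (sorted): 452, 585, 1024.
Linear molecule, 3 cuts → 4 fragments:
  452 − 0 = 452 bp
  585 − 452 = 133 bp
  1024 − 585 = 439 bp
  1119 − 1024 = 95 bp
Sorted largest to smallest: 452, 439, 133, 95 bp.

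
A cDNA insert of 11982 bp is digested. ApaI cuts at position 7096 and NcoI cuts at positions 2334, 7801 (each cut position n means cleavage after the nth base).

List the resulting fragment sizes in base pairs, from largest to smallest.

Combined cut positions (sorted): 2334, 7096, 7801.
Linear molecule, 3 cuts → 4 fragments:
  2334 − 0 = 2334 bp
  7096 − 2334 = 4762 bp
  7801 − 7096 = 705 bp
  11982 − 7801 = 4181 bp
Sorted largest to smallest: 4762, 4181, 2334, 705 bp.

4762, 4181, 2334, 705 bp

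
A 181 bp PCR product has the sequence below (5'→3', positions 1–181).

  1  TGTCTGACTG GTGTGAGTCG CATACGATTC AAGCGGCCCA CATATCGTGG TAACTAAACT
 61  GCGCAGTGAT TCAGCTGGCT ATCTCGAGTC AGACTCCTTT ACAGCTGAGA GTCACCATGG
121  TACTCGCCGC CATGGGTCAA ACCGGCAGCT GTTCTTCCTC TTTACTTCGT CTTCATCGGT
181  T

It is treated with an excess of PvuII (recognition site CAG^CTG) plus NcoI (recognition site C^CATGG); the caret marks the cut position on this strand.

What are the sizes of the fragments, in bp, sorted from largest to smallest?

74, 33, 30, 18, 15, 11 bp

PvuII sites (CAGCTG) start at positions 72, 102, 146.
PvuII cuts after base 3 of each site, so after positions 74, 104, 148.
NcoI sites (CCATGG) start at positions 115, 130.
NcoI cuts after the first base of each site, so after positions 115, 130.
Combined cut positions: 74, 104, 115, 130, 148.
Linear molecule, 5 cuts → 6 fragments:
  1–74 → 74 bp
  75–104 → 30 bp
  105–115 → 11 bp
  116–130 → 15 bp
  131–148 → 18 bp
  149–181 → 33 bp
Sorted largest to smallest: 74, 33, 30, 18, 15, 11 bp.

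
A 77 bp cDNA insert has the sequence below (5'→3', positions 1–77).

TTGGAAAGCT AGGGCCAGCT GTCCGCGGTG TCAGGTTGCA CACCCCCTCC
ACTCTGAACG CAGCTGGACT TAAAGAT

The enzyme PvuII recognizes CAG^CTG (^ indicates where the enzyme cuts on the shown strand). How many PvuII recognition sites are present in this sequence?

2

CAGCTG occurs starting at positions 16, 61.
PvuII cuts at 2 sites.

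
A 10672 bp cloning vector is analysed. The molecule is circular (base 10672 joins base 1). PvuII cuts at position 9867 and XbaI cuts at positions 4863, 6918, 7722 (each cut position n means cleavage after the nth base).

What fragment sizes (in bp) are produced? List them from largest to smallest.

Combined cut positions (sorted): 4863, 6918, 7722, 9867.
Circular molecule, 4 cuts → 4 fragments:
  6918 − 4863 = 2055 bp
  7722 − 6918 = 804 bp
  9867 − 7722 = 2145 bp
  wrap: 10672 − 9867 + 4863 = 5668 bp
Sorted largest to smallest: 5668, 2145, 2055, 804 bp.

5668, 2145, 2055, 804 bp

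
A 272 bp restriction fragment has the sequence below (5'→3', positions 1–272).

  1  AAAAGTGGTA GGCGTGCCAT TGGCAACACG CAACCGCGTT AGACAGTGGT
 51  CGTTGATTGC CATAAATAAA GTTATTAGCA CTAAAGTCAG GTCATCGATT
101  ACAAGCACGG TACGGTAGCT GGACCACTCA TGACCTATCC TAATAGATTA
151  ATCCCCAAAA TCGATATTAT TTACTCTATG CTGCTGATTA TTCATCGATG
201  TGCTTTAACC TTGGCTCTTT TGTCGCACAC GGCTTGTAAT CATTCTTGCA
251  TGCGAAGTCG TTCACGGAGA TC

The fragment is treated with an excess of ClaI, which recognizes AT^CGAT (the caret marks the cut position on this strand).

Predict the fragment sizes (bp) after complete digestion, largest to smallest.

ClaI sites (ATCGAT) start at positions 94, 160, 194.
ClaI cuts after base 2 of each site, so after positions 95, 161, 195.
Linear molecule, 3 cuts → 4 fragments:
  1–95 → 95 bp
  96–161 → 66 bp
  162–195 → 34 bp
  196–272 → 77 bp
Sorted largest to smallest: 95, 77, 66, 34 bp.

95, 77, 66, 34 bp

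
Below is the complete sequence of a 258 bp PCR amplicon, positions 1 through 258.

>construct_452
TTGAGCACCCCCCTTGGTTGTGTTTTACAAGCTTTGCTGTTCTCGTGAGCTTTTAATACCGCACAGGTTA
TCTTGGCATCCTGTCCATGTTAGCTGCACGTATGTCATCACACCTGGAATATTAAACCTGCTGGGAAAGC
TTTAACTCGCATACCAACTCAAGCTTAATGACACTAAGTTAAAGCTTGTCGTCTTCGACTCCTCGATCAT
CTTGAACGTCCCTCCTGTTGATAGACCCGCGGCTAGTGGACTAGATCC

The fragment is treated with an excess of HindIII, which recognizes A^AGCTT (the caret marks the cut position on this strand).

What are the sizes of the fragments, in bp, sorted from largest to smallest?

HindIII sites (AAGCTT) start at positions 29, 137, 161, 182.
HindIII cuts after the first base of each site, so after positions 29, 137, 161, 182.
Linear molecule, 4 cuts → 5 fragments:
  1–29 → 29 bp
  30–137 → 108 bp
  138–161 → 24 bp
  162–182 → 21 bp
  183–258 → 76 bp
Sorted largest to smallest: 108, 76, 29, 24, 21 bp.

108, 76, 29, 24, 21 bp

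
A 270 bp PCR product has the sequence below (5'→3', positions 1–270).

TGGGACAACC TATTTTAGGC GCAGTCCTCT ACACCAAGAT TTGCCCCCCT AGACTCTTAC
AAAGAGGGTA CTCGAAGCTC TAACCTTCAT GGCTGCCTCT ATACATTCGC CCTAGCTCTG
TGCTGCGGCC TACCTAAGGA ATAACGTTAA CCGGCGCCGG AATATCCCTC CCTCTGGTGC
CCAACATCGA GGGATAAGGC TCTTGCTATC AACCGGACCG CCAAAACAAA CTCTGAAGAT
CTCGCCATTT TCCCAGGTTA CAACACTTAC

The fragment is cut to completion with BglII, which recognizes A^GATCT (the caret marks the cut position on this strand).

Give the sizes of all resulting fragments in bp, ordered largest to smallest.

The BglII site (AGATCT) starts at position 237.
BglII cuts after the first base of each site, so after position 237.
Linear molecule, 1 cut → 2 fragments:
  1–237 → 237 bp
  238–270 → 33 bp
Sorted largest to smallest: 237, 33 bp.

237, 33 bp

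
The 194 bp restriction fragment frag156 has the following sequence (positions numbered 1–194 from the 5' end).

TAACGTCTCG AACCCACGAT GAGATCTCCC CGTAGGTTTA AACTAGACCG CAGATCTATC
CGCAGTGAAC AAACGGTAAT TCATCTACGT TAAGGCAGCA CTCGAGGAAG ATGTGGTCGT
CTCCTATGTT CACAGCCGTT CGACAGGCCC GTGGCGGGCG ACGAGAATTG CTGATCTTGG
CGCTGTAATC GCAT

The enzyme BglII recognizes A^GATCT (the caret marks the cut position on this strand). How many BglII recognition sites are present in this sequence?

2

AGATCT occurs starting at positions 22, 52.
BglII cuts at 2 sites.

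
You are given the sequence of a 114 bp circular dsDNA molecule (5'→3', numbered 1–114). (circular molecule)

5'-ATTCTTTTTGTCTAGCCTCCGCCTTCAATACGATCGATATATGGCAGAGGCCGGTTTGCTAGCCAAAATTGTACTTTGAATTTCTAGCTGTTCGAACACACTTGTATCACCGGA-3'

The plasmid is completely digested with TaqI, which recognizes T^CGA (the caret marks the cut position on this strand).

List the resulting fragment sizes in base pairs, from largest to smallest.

TaqI sites (TCGA) start at positions 34, 92.
TaqI cuts after the first base of each site, so after positions 34, 92.
Circular molecule, 2 cuts → 2 fragments:
  35–92 → 58 bp
  93–114 then 1–34 → 22 + 34 = 56 bp
Sorted largest to smallest: 58, 56 bp.

58, 56 bp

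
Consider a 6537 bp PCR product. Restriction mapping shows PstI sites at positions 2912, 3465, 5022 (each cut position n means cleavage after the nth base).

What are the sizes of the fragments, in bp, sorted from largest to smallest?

2912, 1557, 1515, 553 bp

Linear molecule, 3 cuts → 4 fragments:
  2912 − 0 = 2912 bp
  3465 − 2912 = 553 bp
  5022 − 3465 = 1557 bp
  6537 − 5022 = 1515 bp
Sorted largest to smallest: 2912, 1557, 1515, 553 bp.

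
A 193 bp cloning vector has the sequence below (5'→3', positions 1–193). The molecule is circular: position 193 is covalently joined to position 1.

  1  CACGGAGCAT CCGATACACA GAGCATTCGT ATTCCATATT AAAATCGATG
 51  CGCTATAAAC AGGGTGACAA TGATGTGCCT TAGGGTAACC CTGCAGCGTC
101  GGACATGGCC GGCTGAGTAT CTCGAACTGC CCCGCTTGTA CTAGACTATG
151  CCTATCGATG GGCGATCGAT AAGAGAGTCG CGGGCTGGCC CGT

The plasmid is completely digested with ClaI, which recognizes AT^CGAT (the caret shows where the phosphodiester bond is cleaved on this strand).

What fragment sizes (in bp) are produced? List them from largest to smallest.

110, 72, 11 bp

ClaI sites (ATCGAT) start at positions 44, 154, 165.
ClaI cuts after base 2 of each site, so after positions 45, 155, 166.
Circular molecule, 3 cuts → 3 fragments:
  46–155 → 110 bp
  156–166 → 11 bp
  167–193 then 1–45 → 27 + 45 = 72 bp
Sorted largest to smallest: 110, 72, 11 bp.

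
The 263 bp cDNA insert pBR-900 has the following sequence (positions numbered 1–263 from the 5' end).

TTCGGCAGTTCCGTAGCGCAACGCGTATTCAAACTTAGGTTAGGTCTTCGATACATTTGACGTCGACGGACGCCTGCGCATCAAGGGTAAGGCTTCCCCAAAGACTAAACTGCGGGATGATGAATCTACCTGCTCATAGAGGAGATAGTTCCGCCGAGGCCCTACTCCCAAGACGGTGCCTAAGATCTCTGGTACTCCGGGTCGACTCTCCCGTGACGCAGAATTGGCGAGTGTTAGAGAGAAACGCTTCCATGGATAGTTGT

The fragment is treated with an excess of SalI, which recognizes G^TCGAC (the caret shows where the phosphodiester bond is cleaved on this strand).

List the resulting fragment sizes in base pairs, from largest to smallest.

139, 62, 62 bp

SalI sites (GTCGAC) start at positions 62, 201.
SalI cuts after the first base of each site, so after positions 62, 201.
Linear molecule, 2 cuts → 3 fragments:
  1–62 → 62 bp
  63–201 → 139 bp
  202–263 → 62 bp
Sorted largest to smallest: 139, 62, 62 bp.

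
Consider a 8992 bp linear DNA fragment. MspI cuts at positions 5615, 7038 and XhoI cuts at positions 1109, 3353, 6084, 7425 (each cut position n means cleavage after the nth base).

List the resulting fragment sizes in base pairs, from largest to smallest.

Combined cut positions (sorted): 1109, 3353, 5615, 6084, 7038, 7425.
Linear molecule, 6 cuts → 7 fragments:
  1109 − 0 = 1109 bp
  3353 − 1109 = 2244 bp
  5615 − 3353 = 2262 bp
  6084 − 5615 = 469 bp
  7038 − 6084 = 954 bp
  7425 − 7038 = 387 bp
  8992 − 7425 = 1567 bp
Sorted largest to smallest: 2262, 2244, 1567, 1109, 954, 469, 387 bp.

2262, 2244, 1567, 1109, 954, 469, 387 bp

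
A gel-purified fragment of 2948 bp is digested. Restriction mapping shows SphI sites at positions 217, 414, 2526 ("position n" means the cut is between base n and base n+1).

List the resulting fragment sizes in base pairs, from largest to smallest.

Linear molecule, 3 cuts → 4 fragments:
  217 − 0 = 217 bp
  414 − 217 = 197 bp
  2526 − 414 = 2112 bp
  2948 − 2526 = 422 bp
Sorted largest to smallest: 2112, 422, 217, 197 bp.

2112, 422, 217, 197 bp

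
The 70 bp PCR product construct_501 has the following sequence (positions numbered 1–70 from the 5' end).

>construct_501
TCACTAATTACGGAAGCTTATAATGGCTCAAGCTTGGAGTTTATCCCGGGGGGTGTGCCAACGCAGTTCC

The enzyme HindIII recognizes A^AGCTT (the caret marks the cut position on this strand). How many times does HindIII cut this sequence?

2

AAGCTT occurs starting at positions 14, 30.
HindIII cuts at 2 sites.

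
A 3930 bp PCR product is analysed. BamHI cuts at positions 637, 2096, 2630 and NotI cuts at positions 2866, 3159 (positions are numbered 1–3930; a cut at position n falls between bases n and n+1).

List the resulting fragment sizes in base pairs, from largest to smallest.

1459, 771, 637, 534, 293, 236 bp

Combined cut positions (sorted): 637, 2096, 2630, 2866, 3159.
Linear molecule, 5 cuts → 6 fragments:
  637 − 0 = 637 bp
  2096 − 637 = 1459 bp
  2630 − 2096 = 534 bp
  2866 − 2630 = 236 bp
  3159 − 2866 = 293 bp
  3930 − 3159 = 771 bp
Sorted largest to smallest: 1459, 771, 637, 534, 293, 236 bp.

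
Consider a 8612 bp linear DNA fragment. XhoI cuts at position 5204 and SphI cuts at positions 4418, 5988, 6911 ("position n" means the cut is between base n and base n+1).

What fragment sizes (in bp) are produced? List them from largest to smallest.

Combined cut positions (sorted): 4418, 5204, 5988, 6911.
Linear molecule, 4 cuts → 5 fragments:
  4418 − 0 = 4418 bp
  5204 − 4418 = 786 bp
  5988 − 5204 = 784 bp
  6911 − 5988 = 923 bp
  8612 − 6911 = 1701 bp
Sorted largest to smallest: 4418, 1701, 923, 786, 784 bp.

4418, 1701, 923, 786, 784 bp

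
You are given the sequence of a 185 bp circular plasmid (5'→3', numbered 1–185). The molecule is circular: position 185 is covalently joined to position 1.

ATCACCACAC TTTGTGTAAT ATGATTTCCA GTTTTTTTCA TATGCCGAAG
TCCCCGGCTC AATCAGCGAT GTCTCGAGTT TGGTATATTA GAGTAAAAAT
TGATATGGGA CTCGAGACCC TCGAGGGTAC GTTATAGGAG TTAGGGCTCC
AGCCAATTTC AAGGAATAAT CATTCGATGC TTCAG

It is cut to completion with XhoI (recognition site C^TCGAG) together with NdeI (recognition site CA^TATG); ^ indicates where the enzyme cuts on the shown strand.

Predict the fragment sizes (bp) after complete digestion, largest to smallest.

XhoI sites (CTCGAG) start at positions 73, 111, 120.
XhoI cuts after the first base of each site, so after positions 73, 111, 120.
The NdeI site (CATATG) starts at position 39.
NdeI cuts after base 2 of each site, so after position 40.
Combined cut positions: 40, 73, 111, 120.
Circular molecule, 4 cuts → 4 fragments:
  41–73 → 33 bp
  74–111 → 38 bp
  112–120 → 9 bp
  121–185 then 1–40 → 65 + 40 = 105 bp
Sorted largest to smallest: 105, 38, 33, 9 bp.

105, 38, 33, 9 bp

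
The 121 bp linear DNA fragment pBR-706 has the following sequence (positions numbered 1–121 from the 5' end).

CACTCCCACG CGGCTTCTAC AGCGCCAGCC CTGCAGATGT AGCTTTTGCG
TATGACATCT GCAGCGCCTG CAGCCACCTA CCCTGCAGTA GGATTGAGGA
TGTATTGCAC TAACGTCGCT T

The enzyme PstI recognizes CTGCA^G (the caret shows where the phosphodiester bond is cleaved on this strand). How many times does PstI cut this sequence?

CTGCAG occurs starting at positions 31, 59, 68, 83.
PstI cuts at 4 sites.

4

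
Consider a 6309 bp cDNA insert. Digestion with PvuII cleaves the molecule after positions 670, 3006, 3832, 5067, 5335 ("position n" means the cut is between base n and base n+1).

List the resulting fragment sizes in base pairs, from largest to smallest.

2336, 1235, 974, 826, 670, 268 bp

Linear molecule, 5 cuts → 6 fragments:
  670 − 0 = 670 bp
  3006 − 670 = 2336 bp
  3832 − 3006 = 826 bp
  5067 − 3832 = 1235 bp
  5335 − 5067 = 268 bp
  6309 − 5335 = 974 bp
Sorted largest to smallest: 2336, 1235, 974, 826, 670, 268 bp.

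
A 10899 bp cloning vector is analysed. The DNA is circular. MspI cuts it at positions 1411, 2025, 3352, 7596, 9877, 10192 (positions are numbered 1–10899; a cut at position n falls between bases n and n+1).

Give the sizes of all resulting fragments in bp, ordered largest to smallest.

4244, 2281, 2118, 1327, 614, 315 bp

Circular molecule, 6 cuts → 6 fragments:
  2025 − 1411 = 614 bp
  3352 − 2025 = 1327 bp
  7596 − 3352 = 4244 bp
  9877 − 7596 = 2281 bp
  10192 − 9877 = 315 bp
  wrap: 10899 − 10192 + 1411 = 2118 bp
Sorted largest to smallest: 4244, 2281, 2118, 1327, 614, 315 bp.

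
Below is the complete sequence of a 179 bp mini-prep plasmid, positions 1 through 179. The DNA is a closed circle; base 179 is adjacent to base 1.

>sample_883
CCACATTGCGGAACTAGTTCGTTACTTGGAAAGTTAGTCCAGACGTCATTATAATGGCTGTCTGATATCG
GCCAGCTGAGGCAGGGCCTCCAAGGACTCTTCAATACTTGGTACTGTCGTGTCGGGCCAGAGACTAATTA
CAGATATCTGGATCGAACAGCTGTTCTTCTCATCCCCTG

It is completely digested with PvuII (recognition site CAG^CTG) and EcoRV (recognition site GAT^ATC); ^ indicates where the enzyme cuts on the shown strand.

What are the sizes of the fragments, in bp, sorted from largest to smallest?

PvuII sites (CAGCTG) start at positions 73, 158.
PvuII cuts after base 3 of each site, so after positions 75, 160.
EcoRV sites (GATATC) start at positions 64, 143.
EcoRV cuts after base 3 of each site, so after positions 66, 145.
Combined cut positions: 66, 75, 145, 160.
Circular molecule, 4 cuts → 4 fragments:
  67–75 → 9 bp
  76–145 → 70 bp
  146–160 → 15 bp
  161–179 then 1–66 → 19 + 66 = 85 bp
Sorted largest to smallest: 85, 70, 15, 9 bp.

85, 70, 15, 9 bp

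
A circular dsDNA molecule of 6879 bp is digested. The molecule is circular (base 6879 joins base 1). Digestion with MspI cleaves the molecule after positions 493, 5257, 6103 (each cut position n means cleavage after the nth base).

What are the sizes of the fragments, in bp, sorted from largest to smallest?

4764, 1269, 846 bp

Circular molecule, 3 cuts → 3 fragments:
  5257 − 493 = 4764 bp
  6103 − 5257 = 846 bp
  wrap: 6879 − 6103 + 493 = 1269 bp
Sorted largest to smallest: 4764, 1269, 846 bp.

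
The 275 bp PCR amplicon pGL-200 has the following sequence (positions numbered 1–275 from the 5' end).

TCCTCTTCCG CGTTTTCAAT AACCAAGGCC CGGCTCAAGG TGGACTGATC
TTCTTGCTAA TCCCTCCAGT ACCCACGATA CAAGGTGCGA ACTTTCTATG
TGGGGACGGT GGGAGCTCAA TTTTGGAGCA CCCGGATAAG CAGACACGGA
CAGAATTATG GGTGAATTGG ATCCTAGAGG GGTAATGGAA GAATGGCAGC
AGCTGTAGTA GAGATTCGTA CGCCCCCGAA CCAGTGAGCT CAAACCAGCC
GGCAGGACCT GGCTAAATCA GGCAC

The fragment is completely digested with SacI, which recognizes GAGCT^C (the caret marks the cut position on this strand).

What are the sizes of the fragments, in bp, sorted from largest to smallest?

123, 117, 35 bp

SacI sites (GAGCTC) start at positions 113, 236.
SacI cuts after base 5 of each site (before the last base), so after positions 117, 240.
Linear molecule, 2 cuts → 3 fragments:
  1–117 → 117 bp
  118–240 → 123 bp
  241–275 → 35 bp
Sorted largest to smallest: 123, 117, 35 bp.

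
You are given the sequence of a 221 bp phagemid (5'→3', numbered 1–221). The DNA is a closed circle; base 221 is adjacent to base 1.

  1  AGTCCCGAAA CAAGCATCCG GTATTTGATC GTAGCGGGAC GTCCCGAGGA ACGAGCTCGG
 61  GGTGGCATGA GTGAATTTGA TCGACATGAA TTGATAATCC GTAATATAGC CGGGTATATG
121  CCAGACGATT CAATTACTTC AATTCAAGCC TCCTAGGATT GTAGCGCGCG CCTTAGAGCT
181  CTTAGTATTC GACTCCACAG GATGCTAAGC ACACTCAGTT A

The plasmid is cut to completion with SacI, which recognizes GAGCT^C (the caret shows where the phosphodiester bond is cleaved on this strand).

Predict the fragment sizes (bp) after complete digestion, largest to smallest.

SacI sites (GAGCTC) start at positions 53, 176.
SacI cuts after base 5 of each site (before the last base), so after positions 57, 180.
Circular molecule, 2 cuts → 2 fragments:
  58–180 → 123 bp
  181–221 then 1–57 → 41 + 57 = 98 bp
Sorted largest to smallest: 123, 98 bp.

123, 98 bp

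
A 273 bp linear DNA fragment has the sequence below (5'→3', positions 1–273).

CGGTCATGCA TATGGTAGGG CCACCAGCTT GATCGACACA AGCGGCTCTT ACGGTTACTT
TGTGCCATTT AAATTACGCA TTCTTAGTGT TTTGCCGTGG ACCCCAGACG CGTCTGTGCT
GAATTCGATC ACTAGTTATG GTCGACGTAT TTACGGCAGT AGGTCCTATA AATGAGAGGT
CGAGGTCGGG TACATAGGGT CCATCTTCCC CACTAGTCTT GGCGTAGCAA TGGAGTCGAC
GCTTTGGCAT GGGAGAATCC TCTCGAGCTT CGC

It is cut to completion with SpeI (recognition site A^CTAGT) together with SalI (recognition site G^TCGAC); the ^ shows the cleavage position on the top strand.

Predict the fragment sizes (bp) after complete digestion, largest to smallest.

SpeI sites (ACTAGT) start at positions 131, 212.
SpeI cuts after the first base of each site, so after positions 131, 212.
SalI sites (GTCGAC) start at positions 141, 235.
SalI cuts after the first base of each site, so after positions 141, 235.
Combined cut positions: 131, 141, 212, 235.
Linear molecule, 4 cuts → 5 fragments:
  1–131 → 131 bp
  132–141 → 10 bp
  142–212 → 71 bp
  213–235 → 23 bp
  236–273 → 38 bp
Sorted largest to smallest: 131, 71, 38, 23, 10 bp.

131, 71, 38, 23, 10 bp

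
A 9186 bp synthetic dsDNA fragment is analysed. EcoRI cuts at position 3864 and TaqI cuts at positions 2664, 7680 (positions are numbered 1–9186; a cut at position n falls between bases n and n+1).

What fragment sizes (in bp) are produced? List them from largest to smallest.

Combined cut positions (sorted): 2664, 3864, 7680.
Linear molecule, 3 cuts → 4 fragments:
  2664 − 0 = 2664 bp
  3864 − 2664 = 1200 bp
  7680 − 3864 = 3816 bp
  9186 − 7680 = 1506 bp
Sorted largest to smallest: 3816, 2664, 1506, 1200 bp.

3816, 2664, 1506, 1200 bp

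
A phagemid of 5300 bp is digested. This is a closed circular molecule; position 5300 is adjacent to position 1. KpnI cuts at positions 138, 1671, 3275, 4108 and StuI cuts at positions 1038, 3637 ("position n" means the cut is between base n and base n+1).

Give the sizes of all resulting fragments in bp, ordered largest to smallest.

Combined cut positions (sorted): 138, 1038, 1671, 3275, 3637, 4108.
Circular molecule, 6 cuts → 6 fragments:
  1038 − 138 = 900 bp
  1671 − 1038 = 633 bp
  3275 − 1671 = 1604 bp
  3637 − 3275 = 362 bp
  4108 − 3637 = 471 bp
  wrap: 5300 − 4108 + 138 = 1330 bp
Sorted largest to smallest: 1604, 1330, 900, 633, 471, 362 bp.

1604, 1330, 900, 633, 471, 362 bp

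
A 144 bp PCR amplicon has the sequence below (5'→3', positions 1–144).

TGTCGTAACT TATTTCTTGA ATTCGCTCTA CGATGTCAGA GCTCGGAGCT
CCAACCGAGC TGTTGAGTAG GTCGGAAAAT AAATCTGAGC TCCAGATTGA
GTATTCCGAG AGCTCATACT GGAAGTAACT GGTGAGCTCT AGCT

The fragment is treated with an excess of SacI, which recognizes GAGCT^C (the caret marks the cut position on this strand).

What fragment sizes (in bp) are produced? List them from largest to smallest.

43, 41, 24, 23, 7, 6 bp

SacI sites (GAGCTC) start at positions 39, 46, 87, 110, 134.
SacI cuts after base 5 of each site (before the last base), so after positions 43, 50, 91, 114, 138.
Linear molecule, 5 cuts → 6 fragments:
  1–43 → 43 bp
  44–50 → 7 bp
  51–91 → 41 bp
  92–114 → 23 bp
  115–138 → 24 bp
  139–144 → 6 bp
Sorted largest to smallest: 43, 41, 24, 23, 7, 6 bp.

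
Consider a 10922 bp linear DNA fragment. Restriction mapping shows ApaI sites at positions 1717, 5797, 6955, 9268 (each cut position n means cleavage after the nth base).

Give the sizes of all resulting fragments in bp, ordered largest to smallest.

Linear molecule, 4 cuts → 5 fragments:
  1717 − 0 = 1717 bp
  5797 − 1717 = 4080 bp
  6955 − 5797 = 1158 bp
  9268 − 6955 = 2313 bp
  10922 − 9268 = 1654 bp
Sorted largest to smallest: 4080, 2313, 1717, 1654, 1158 bp.

4080, 2313, 1717, 1654, 1158 bp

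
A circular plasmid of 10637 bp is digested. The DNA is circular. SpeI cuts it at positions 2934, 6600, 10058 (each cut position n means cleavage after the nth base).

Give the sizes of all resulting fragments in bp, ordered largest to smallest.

Circular molecule, 3 cuts → 3 fragments:
  6600 − 2934 = 3666 bp
  10058 − 6600 = 3458 bp
  wrap: 10637 − 10058 + 2934 = 3513 bp
Sorted largest to smallest: 3666, 3513, 3458 bp.

3666, 3513, 3458 bp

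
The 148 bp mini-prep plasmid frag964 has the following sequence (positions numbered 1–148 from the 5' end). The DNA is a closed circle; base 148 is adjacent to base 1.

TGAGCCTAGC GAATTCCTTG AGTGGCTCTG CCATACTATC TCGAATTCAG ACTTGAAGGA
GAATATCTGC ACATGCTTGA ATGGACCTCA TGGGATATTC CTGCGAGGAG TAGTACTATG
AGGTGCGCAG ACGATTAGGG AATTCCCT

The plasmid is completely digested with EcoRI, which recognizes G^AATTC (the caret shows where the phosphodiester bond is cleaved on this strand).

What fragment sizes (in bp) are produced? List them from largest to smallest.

EcoRI sites (GAATTC) start at positions 11, 43, 140.
EcoRI cuts after the first base of each site, so after positions 11, 43, 140.
Circular molecule, 3 cuts → 3 fragments:
  12–43 → 32 bp
  44–140 → 97 bp
  141–148 then 1–11 → 8 + 11 = 19 bp
Sorted largest to smallest: 97, 32, 19 bp.

97, 32, 19 bp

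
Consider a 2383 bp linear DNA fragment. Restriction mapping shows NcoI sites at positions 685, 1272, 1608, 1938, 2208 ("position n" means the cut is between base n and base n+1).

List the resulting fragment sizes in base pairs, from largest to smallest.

Linear molecule, 5 cuts → 6 fragments:
  685 − 0 = 685 bp
  1272 − 685 = 587 bp
  1608 − 1272 = 336 bp
  1938 − 1608 = 330 bp
  2208 − 1938 = 270 bp
  2383 − 2208 = 175 bp
Sorted largest to smallest: 685, 587, 336, 330, 270, 175 bp.

685, 587, 336, 330, 270, 175 bp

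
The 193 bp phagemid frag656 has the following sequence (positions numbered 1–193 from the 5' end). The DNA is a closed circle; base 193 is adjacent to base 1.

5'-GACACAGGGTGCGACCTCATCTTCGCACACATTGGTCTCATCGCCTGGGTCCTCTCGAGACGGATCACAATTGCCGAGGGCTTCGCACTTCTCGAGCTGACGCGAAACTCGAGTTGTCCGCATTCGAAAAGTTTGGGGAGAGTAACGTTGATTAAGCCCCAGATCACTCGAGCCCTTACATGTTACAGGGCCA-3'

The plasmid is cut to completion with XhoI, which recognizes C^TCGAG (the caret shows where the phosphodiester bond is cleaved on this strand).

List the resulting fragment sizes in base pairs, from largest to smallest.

80, 59, 37, 17 bp

XhoI sites (CTCGAG) start at positions 54, 91, 108, 167.
XhoI cuts after the first base of each site, so after positions 54, 91, 108, 167.
Circular molecule, 4 cuts → 4 fragments:
  55–91 → 37 bp
  92–108 → 17 bp
  109–167 → 59 bp
  168–193 then 1–54 → 26 + 54 = 80 bp
Sorted largest to smallest: 80, 59, 37, 17 bp.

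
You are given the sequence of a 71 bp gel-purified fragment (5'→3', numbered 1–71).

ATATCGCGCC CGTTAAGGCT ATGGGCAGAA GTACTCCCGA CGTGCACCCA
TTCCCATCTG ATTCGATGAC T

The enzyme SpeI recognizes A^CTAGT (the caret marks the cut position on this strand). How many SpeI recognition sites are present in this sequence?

No occurrence of ACTAGT is present in the sequence.
SpeI does not cut: 0 sites.

0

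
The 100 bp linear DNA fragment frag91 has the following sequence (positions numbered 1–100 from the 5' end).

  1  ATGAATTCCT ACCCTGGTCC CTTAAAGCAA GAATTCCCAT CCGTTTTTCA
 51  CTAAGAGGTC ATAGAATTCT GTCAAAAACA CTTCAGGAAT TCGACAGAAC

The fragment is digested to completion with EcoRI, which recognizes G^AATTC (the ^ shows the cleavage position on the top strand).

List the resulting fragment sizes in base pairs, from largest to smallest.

33, 28, 23, 13, 3 bp

EcoRI sites (GAATTC) start at positions 3, 31, 64, 87.
EcoRI cuts after the first base of each site, so after positions 3, 31, 64, 87.
Linear molecule, 4 cuts → 5 fragments:
  1–3 → 3 bp
  4–31 → 28 bp
  32–64 → 33 bp
  65–87 → 23 bp
  88–100 → 13 bp
Sorted largest to smallest: 33, 28, 23, 13, 3 bp.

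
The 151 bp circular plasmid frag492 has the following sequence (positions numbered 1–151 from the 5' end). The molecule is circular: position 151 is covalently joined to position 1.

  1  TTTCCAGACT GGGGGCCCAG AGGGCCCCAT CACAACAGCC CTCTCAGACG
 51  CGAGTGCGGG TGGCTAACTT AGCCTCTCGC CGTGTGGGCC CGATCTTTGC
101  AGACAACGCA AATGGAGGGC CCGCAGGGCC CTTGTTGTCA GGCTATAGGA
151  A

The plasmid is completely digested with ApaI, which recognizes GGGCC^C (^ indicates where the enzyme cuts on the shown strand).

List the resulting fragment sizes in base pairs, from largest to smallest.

64, 38, 31, 9, 9 bp

ApaI sites (GGGCCC) start at positions 13, 22, 86, 117, 126.
ApaI cuts after base 5 of each site (before the last base), so after positions 17, 26, 90, 121, 130.
Circular molecule, 5 cuts → 5 fragments:
  18–26 → 9 bp
  27–90 → 64 bp
  91–121 → 31 bp
  122–130 → 9 bp
  131–151 then 1–17 → 21 + 17 = 38 bp
Sorted largest to smallest: 64, 38, 31, 9, 9 bp.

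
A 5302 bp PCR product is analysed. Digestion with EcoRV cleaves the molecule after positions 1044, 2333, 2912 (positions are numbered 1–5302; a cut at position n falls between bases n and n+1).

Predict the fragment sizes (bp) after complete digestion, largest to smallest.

2390, 1289, 1044, 579 bp

Linear molecule, 3 cuts → 4 fragments:
  1044 − 0 = 1044 bp
  2333 − 1044 = 1289 bp
  2912 − 2333 = 579 bp
  5302 − 2912 = 2390 bp
Sorted largest to smallest: 2390, 1289, 1044, 579 bp.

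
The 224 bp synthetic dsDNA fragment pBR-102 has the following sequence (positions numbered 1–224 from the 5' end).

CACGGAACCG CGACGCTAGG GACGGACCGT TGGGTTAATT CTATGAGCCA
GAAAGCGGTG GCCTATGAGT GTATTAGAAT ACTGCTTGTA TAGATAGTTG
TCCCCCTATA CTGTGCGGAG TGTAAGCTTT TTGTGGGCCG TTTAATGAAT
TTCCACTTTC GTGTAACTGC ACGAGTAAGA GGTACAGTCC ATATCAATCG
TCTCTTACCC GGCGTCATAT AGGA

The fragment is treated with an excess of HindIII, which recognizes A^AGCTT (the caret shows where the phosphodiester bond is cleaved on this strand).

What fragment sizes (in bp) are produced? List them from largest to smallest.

The HindIII site (AAGCTT) starts at position 124.
HindIII cuts after the first base of each site, so after position 124.
Linear molecule, 1 cut → 2 fragments:
  1–124 → 124 bp
  125–224 → 100 bp
Sorted largest to smallest: 124, 100 bp.

124, 100 bp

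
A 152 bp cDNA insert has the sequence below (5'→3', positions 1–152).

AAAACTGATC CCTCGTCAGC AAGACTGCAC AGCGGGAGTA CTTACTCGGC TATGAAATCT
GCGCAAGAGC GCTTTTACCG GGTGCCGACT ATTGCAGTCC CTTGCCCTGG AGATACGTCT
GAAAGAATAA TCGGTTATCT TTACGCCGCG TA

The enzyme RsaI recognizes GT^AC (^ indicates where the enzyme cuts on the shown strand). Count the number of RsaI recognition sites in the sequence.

GTAC occurs starting at position 38.
RsaI cuts at 1 site.

1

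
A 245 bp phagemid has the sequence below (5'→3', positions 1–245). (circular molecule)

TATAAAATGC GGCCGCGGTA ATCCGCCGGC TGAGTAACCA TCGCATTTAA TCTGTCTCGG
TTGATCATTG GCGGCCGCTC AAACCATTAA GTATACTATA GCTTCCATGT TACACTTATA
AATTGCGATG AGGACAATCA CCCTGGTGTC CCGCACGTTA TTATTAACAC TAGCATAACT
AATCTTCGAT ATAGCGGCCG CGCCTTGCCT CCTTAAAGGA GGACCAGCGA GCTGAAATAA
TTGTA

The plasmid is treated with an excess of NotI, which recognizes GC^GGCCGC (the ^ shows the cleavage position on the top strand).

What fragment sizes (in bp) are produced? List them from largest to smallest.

123, 62, 60 bp

NotI sites (GCGGCCGC) start at positions 9, 71, 194.
NotI cuts after base 2 of each site, so after positions 10, 72, 195.
Circular molecule, 3 cuts → 3 fragments:
  11–72 → 62 bp
  73–195 → 123 bp
  196–245 then 1–10 → 50 + 10 = 60 bp
Sorted largest to smallest: 123, 62, 60 bp.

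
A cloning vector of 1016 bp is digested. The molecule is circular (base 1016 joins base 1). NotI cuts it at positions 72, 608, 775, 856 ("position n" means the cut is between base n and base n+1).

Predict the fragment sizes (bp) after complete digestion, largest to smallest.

Circular molecule, 4 cuts → 4 fragments:
  608 − 72 = 536 bp
  775 − 608 = 167 bp
  856 − 775 = 81 bp
  wrap: 1016 − 856 + 72 = 232 bp
Sorted largest to smallest: 536, 232, 167, 81 bp.

536, 232, 167, 81 bp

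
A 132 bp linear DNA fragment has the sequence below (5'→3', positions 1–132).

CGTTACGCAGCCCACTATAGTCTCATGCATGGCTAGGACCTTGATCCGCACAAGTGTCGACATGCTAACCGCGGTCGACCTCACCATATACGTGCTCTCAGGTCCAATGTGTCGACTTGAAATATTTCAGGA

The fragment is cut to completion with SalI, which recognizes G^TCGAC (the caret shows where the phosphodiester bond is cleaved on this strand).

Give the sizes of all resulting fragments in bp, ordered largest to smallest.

SalI sites (GTCGAC) start at positions 56, 74, 111.
SalI cuts after the first base of each site, so after positions 56, 74, 111.
Linear molecule, 3 cuts → 4 fragments:
  1–56 → 56 bp
  57–74 → 18 bp
  75–111 → 37 bp
  112–132 → 21 bp
Sorted largest to smallest: 56, 37, 21, 18 bp.

56, 37, 21, 18 bp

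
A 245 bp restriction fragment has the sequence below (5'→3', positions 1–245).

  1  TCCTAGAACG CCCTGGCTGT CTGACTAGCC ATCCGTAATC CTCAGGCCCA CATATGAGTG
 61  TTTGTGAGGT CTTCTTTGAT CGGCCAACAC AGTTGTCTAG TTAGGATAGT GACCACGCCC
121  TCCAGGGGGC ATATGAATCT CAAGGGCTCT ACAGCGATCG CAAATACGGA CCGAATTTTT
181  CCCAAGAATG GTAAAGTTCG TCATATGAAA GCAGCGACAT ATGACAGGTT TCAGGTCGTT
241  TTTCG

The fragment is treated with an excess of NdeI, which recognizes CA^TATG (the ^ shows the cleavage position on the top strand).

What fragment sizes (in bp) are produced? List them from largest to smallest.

NdeI sites (CATATG) start at positions 51, 130, 202, 218.
NdeI cuts after base 2 of each site, so after positions 52, 131, 203, 219.
Linear molecule, 4 cuts → 5 fragments:
  1–52 → 52 bp
  53–131 → 79 bp
  132–203 → 72 bp
  204–219 → 16 bp
  220–245 → 26 bp
Sorted largest to smallest: 79, 72, 52, 26, 16 bp.

79, 72, 52, 26, 16 bp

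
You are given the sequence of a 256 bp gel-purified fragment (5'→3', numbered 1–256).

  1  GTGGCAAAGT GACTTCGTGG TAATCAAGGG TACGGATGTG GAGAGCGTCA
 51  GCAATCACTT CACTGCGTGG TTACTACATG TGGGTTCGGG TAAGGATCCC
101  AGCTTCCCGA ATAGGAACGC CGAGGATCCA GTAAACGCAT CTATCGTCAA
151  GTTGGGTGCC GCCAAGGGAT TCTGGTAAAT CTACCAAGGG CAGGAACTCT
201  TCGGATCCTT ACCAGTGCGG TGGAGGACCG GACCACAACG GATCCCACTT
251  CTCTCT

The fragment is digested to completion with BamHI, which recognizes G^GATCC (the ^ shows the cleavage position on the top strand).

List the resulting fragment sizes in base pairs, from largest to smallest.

BamHI sites (GGATCC) start at positions 94, 124, 203, 240.
BamHI cuts after the first base of each site, so after positions 94, 124, 203, 240.
Linear molecule, 4 cuts → 5 fragments:
  1–94 → 94 bp
  95–124 → 30 bp
  125–203 → 79 bp
  204–240 → 37 bp
  241–256 → 16 bp
Sorted largest to smallest: 94, 79, 37, 30, 16 bp.

94, 79, 37, 30, 16 bp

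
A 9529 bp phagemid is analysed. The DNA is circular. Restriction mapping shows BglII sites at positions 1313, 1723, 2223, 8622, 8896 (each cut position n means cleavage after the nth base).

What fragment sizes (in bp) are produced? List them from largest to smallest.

Circular molecule, 5 cuts → 5 fragments:
  1723 − 1313 = 410 bp
  2223 − 1723 = 500 bp
  8622 − 2223 = 6399 bp
  8896 − 8622 = 274 bp
  wrap: 9529 − 8896 + 1313 = 1946 bp
Sorted largest to smallest: 6399, 1946, 500, 410, 274 bp.

6399, 1946, 500, 410, 274 bp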